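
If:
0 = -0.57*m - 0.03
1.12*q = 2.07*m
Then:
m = -0.05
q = -0.10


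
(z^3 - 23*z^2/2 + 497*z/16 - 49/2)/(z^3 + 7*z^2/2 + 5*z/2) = (16*z^3 - 184*z^2 + 497*z - 392)/(8*z*(2*z^2 + 7*z + 5))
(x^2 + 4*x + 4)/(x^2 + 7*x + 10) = (x + 2)/(x + 5)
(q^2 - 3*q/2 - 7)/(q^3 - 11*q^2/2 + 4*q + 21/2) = (q + 2)/(q^2 - 2*q - 3)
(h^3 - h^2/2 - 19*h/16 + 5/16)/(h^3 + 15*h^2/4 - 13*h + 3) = (4*h^2 - h - 5)/(4*(h^2 + 4*h - 12))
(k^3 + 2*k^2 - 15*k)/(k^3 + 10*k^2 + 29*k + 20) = k*(k - 3)/(k^2 + 5*k + 4)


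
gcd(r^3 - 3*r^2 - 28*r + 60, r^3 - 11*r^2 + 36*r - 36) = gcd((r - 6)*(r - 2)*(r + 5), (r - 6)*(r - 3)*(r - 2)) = r^2 - 8*r + 12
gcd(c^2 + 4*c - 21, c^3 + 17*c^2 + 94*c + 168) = c + 7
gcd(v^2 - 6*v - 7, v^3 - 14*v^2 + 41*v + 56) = v^2 - 6*v - 7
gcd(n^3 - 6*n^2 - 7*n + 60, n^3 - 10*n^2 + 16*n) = 1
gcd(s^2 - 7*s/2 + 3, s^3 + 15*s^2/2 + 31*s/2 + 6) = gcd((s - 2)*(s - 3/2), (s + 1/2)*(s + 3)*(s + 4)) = 1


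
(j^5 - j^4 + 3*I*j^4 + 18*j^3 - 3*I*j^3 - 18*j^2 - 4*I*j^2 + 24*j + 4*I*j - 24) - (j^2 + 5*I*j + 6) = j^5 - j^4 + 3*I*j^4 + 18*j^3 - 3*I*j^3 - 19*j^2 - 4*I*j^2 + 24*j - I*j - 30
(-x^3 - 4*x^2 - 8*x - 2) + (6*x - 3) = -x^3 - 4*x^2 - 2*x - 5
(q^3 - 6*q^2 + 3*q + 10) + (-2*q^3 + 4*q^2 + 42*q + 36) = -q^3 - 2*q^2 + 45*q + 46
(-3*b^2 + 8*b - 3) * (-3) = 9*b^2 - 24*b + 9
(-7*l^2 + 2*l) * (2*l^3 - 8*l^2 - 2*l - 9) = -14*l^5 + 60*l^4 - 2*l^3 + 59*l^2 - 18*l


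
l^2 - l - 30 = (l - 6)*(l + 5)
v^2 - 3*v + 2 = (v - 2)*(v - 1)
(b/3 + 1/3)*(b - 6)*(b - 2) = b^3/3 - 7*b^2/3 + 4*b/3 + 4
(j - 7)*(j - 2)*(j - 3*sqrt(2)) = j^3 - 9*j^2 - 3*sqrt(2)*j^2 + 14*j + 27*sqrt(2)*j - 42*sqrt(2)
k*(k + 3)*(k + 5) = k^3 + 8*k^2 + 15*k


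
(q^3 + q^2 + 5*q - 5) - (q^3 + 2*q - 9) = q^2 + 3*q + 4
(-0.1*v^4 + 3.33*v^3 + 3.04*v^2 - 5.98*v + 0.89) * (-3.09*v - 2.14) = 0.309*v^5 - 10.0757*v^4 - 16.5198*v^3 + 11.9726*v^2 + 10.0471*v - 1.9046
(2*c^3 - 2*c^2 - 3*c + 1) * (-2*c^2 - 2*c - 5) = -4*c^5 + 14*c^2 + 13*c - 5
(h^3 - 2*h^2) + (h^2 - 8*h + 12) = h^3 - h^2 - 8*h + 12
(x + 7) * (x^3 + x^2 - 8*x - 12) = x^4 + 8*x^3 - x^2 - 68*x - 84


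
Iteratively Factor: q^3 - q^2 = (q)*(q^2 - q) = q^2*(q - 1)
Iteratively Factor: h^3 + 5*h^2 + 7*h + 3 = (h + 1)*(h^2 + 4*h + 3) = (h + 1)^2*(h + 3)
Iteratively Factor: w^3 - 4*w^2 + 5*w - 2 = (w - 1)*(w^2 - 3*w + 2) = (w - 2)*(w - 1)*(w - 1)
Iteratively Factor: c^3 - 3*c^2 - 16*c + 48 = (c - 4)*(c^2 + c - 12) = (c - 4)*(c + 4)*(c - 3)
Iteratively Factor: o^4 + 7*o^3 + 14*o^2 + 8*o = (o + 4)*(o^3 + 3*o^2 + 2*o) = (o + 2)*(o + 4)*(o^2 + o) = (o + 1)*(o + 2)*(o + 4)*(o)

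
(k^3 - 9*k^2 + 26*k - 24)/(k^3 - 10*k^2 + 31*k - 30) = (k - 4)/(k - 5)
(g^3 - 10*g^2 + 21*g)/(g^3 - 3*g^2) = (g - 7)/g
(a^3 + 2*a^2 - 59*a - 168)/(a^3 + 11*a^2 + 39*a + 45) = (a^2 - a - 56)/(a^2 + 8*a + 15)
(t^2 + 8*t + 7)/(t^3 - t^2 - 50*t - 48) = (t + 7)/(t^2 - 2*t - 48)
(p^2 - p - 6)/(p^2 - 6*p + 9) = (p + 2)/(p - 3)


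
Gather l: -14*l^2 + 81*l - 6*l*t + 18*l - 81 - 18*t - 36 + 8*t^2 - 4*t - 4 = -14*l^2 + l*(99 - 6*t) + 8*t^2 - 22*t - 121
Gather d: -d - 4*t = -d - 4*t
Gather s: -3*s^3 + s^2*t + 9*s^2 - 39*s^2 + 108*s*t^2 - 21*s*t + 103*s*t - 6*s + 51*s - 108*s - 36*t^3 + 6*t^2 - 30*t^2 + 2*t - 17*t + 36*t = -3*s^3 + s^2*(t - 30) + s*(108*t^2 + 82*t - 63) - 36*t^3 - 24*t^2 + 21*t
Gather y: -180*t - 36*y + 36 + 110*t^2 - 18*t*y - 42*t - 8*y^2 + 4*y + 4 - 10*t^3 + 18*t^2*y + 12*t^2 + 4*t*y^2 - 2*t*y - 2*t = -10*t^3 + 122*t^2 - 224*t + y^2*(4*t - 8) + y*(18*t^2 - 20*t - 32) + 40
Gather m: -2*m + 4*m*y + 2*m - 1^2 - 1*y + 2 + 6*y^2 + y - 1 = 4*m*y + 6*y^2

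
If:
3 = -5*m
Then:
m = -3/5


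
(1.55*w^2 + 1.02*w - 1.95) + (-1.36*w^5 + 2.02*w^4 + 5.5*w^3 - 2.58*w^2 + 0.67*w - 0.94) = -1.36*w^5 + 2.02*w^4 + 5.5*w^3 - 1.03*w^2 + 1.69*w - 2.89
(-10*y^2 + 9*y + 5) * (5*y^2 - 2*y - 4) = -50*y^4 + 65*y^3 + 47*y^2 - 46*y - 20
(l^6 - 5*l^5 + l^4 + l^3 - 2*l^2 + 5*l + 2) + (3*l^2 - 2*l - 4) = l^6 - 5*l^5 + l^4 + l^3 + l^2 + 3*l - 2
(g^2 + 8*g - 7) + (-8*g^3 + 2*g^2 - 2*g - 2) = -8*g^3 + 3*g^2 + 6*g - 9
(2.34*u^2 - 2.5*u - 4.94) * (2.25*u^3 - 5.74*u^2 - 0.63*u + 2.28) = 5.265*u^5 - 19.0566*u^4 + 1.7608*u^3 + 35.2658*u^2 - 2.5878*u - 11.2632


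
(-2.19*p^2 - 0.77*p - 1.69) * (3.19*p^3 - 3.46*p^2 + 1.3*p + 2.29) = -6.9861*p^5 + 5.1211*p^4 - 5.5739*p^3 - 0.168700000000001*p^2 - 3.9603*p - 3.8701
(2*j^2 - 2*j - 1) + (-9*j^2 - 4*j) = -7*j^2 - 6*j - 1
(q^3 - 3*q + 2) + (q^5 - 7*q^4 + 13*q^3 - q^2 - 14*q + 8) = q^5 - 7*q^4 + 14*q^3 - q^2 - 17*q + 10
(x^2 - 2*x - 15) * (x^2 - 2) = x^4 - 2*x^3 - 17*x^2 + 4*x + 30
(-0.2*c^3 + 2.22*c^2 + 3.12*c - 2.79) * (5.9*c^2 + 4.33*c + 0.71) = -1.18*c^5 + 12.232*c^4 + 27.8786*c^3 - 1.3752*c^2 - 9.8655*c - 1.9809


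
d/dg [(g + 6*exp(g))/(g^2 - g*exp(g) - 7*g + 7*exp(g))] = ((g + 6*exp(g))*(g*exp(g) - 2*g - 6*exp(g) + 7) + (6*exp(g) + 1)*(g^2 - g*exp(g) - 7*g + 7*exp(g)))/(g^2 - g*exp(g) - 7*g + 7*exp(g))^2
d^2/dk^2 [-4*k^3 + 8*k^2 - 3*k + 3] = 16 - 24*k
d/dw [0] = 0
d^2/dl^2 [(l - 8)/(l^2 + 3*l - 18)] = 2*((5 - 3*l)*(l^2 + 3*l - 18) + (l - 8)*(2*l + 3)^2)/(l^2 + 3*l - 18)^3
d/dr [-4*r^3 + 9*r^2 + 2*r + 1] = -12*r^2 + 18*r + 2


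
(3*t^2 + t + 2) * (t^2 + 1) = 3*t^4 + t^3 + 5*t^2 + t + 2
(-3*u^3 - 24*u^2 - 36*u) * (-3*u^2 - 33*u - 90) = 9*u^5 + 171*u^4 + 1170*u^3 + 3348*u^2 + 3240*u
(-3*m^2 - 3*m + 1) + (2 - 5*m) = -3*m^2 - 8*m + 3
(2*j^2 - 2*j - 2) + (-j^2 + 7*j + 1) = j^2 + 5*j - 1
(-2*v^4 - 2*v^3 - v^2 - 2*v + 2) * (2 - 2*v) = 4*v^5 - 2*v^3 + 2*v^2 - 8*v + 4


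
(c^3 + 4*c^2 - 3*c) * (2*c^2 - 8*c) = 2*c^5 - 38*c^3 + 24*c^2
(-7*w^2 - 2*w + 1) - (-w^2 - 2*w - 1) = 2 - 6*w^2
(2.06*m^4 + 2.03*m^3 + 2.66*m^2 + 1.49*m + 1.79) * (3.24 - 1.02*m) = -2.1012*m^5 + 4.6038*m^4 + 3.864*m^3 + 7.0986*m^2 + 3.0018*m + 5.7996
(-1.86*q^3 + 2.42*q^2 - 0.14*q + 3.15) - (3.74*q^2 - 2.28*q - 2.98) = -1.86*q^3 - 1.32*q^2 + 2.14*q + 6.13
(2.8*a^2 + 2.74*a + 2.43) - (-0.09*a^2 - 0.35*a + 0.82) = 2.89*a^2 + 3.09*a + 1.61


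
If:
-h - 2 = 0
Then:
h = -2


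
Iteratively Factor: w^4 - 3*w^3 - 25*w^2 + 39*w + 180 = (w - 4)*(w^3 + w^2 - 21*w - 45) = (w - 5)*(w - 4)*(w^2 + 6*w + 9) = (w - 5)*(w - 4)*(w + 3)*(w + 3)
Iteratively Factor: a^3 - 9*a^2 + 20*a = (a - 5)*(a^2 - 4*a) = a*(a - 5)*(a - 4)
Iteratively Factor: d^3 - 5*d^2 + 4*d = (d)*(d^2 - 5*d + 4) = d*(d - 4)*(d - 1)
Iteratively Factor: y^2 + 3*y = (y)*(y + 3)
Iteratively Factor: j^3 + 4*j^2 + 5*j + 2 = (j + 2)*(j^2 + 2*j + 1) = (j + 1)*(j + 2)*(j + 1)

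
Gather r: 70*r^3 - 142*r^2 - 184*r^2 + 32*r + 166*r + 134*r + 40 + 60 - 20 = 70*r^3 - 326*r^2 + 332*r + 80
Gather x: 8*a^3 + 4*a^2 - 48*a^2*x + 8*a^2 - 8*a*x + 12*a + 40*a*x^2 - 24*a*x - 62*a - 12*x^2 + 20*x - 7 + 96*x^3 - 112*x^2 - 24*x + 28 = 8*a^3 + 12*a^2 - 50*a + 96*x^3 + x^2*(40*a - 124) + x*(-48*a^2 - 32*a - 4) + 21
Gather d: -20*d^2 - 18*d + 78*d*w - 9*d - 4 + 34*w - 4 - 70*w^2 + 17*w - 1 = -20*d^2 + d*(78*w - 27) - 70*w^2 + 51*w - 9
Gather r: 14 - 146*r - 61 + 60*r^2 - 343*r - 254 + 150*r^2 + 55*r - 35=210*r^2 - 434*r - 336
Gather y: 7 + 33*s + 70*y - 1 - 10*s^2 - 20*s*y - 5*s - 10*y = -10*s^2 + 28*s + y*(60 - 20*s) + 6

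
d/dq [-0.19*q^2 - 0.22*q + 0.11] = -0.38*q - 0.22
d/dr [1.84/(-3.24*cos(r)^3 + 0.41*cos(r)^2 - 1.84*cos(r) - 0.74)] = (-17.8848*cos(r)^2 + 1.5088*cos(r) - 3.3856)*sin(r)/(3.24*cos(r)^3 - 0.41*cos(r)^2 + 1.84*cos(r) + 0.74)^2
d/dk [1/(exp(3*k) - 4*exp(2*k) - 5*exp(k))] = (-3*exp(2*k) + 8*exp(k) + 5)*exp(-k)/(-exp(2*k) + 4*exp(k) + 5)^2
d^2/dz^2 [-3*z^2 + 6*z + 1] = -6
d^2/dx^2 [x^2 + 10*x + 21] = 2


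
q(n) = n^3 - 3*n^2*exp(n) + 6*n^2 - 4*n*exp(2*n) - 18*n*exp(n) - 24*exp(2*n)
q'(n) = -3*n^2*exp(n) + 3*n^2 - 8*n*exp(2*n) - 24*n*exp(n) + 12*n - 52*exp(2*n) - 18*exp(n)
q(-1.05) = 8.49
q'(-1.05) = -13.27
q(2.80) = -10665.61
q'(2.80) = -21850.47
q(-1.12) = 9.39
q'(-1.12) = -12.59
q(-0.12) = -16.54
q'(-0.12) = -54.99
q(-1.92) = 18.14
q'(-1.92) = -10.27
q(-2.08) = 19.77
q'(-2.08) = -10.17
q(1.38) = -573.80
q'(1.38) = -1199.66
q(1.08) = -304.86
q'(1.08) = -648.99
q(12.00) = -1907322255861.57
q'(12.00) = -3920510187676.90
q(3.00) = -16069.37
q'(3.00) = -32947.60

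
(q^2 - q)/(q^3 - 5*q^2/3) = 3*(q - 1)/(q*(3*q - 5))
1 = 1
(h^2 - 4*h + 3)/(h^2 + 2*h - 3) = (h - 3)/(h + 3)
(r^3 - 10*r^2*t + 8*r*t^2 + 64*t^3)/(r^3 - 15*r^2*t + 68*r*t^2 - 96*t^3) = (r + 2*t)/(r - 3*t)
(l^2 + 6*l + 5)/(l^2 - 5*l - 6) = (l + 5)/(l - 6)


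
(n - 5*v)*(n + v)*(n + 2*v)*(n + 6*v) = n^4 + 4*n^3*v - 25*n^2*v^2 - 88*n*v^3 - 60*v^4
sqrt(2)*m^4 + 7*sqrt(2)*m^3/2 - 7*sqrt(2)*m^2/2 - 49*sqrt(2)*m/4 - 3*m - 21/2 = (m + 7/2)*(m - 3*sqrt(2)/2)*(m + sqrt(2))*(sqrt(2)*m + 1)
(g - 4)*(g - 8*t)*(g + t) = g^3 - 7*g^2*t - 4*g^2 - 8*g*t^2 + 28*g*t + 32*t^2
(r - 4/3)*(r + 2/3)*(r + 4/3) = r^3 + 2*r^2/3 - 16*r/9 - 32/27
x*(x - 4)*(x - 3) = x^3 - 7*x^2 + 12*x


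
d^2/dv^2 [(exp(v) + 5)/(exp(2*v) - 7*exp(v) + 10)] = (exp(4*v) + 27*exp(3*v) - 165*exp(2*v) + 115*exp(v) + 450)*exp(v)/(exp(6*v) - 21*exp(5*v) + 177*exp(4*v) - 763*exp(3*v) + 1770*exp(2*v) - 2100*exp(v) + 1000)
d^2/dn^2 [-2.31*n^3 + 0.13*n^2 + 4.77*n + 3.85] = 0.26 - 13.86*n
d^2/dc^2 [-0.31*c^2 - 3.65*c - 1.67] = -0.620000000000000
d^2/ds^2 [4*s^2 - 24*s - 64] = 8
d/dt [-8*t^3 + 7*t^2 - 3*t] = -24*t^2 + 14*t - 3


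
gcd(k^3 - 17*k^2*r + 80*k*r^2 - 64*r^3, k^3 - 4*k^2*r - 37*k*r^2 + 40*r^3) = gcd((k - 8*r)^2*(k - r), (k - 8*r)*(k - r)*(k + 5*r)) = k^2 - 9*k*r + 8*r^2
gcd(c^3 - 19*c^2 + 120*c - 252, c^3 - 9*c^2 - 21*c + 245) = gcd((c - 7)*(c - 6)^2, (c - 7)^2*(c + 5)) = c - 7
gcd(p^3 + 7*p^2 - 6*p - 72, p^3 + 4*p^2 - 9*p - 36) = p^2 + p - 12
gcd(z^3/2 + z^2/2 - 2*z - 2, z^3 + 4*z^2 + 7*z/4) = 1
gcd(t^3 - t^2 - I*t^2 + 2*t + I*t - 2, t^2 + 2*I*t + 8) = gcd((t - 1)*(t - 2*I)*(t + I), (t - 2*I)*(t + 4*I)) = t - 2*I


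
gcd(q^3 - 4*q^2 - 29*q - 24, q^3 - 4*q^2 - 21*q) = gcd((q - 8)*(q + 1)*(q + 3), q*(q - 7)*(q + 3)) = q + 3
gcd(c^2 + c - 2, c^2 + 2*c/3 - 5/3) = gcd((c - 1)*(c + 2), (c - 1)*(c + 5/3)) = c - 1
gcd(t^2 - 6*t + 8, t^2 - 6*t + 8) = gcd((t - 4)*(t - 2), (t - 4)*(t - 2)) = t^2 - 6*t + 8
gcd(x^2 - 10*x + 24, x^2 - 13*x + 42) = x - 6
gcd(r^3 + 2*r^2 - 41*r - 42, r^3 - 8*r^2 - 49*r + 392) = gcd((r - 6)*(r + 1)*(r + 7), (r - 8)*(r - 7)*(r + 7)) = r + 7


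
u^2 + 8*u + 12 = (u + 2)*(u + 6)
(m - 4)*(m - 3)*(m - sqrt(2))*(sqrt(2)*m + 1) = sqrt(2)*m^4 - 7*sqrt(2)*m^3 - m^3 + 7*m^2 + 11*sqrt(2)*m^2 - 12*m + 7*sqrt(2)*m - 12*sqrt(2)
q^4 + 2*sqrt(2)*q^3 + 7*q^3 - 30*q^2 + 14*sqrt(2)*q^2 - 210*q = q*(q + 7)*(q - 3*sqrt(2))*(q + 5*sqrt(2))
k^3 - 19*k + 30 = (k - 3)*(k - 2)*(k + 5)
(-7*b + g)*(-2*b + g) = 14*b^2 - 9*b*g + g^2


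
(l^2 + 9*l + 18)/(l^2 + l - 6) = (l + 6)/(l - 2)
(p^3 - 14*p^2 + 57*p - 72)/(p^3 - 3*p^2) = 1 - 11/p + 24/p^2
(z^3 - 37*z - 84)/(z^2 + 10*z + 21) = (z^2 - 3*z - 28)/(z + 7)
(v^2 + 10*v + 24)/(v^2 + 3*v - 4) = (v + 6)/(v - 1)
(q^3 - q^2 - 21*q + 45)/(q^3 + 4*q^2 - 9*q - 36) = (q^2 + 2*q - 15)/(q^2 + 7*q + 12)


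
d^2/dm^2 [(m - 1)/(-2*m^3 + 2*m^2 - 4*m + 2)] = (-(m - 1)*(3*m^2 - 2*m + 2)^2 + (3*m^2 - 2*m + (m - 1)*(3*m - 1) + 2)*(m^3 - m^2 + 2*m - 1))/(m^3 - m^2 + 2*m - 1)^3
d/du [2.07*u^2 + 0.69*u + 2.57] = 4.14*u + 0.69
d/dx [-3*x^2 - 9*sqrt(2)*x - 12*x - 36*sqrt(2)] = -6*x - 9*sqrt(2) - 12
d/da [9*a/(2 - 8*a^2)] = 9*(4*a^2 + 1)/(2*(4*a^2 - 1)^2)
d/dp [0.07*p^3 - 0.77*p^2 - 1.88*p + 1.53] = 0.21*p^2 - 1.54*p - 1.88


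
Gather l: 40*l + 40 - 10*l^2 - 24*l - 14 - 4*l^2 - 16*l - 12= 14 - 14*l^2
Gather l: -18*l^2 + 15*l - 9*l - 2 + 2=-18*l^2 + 6*l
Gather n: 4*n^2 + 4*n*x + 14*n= 4*n^2 + n*(4*x + 14)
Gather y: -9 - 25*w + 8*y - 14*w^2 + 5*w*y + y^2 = -14*w^2 - 25*w + y^2 + y*(5*w + 8) - 9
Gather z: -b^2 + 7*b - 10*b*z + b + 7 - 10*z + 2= -b^2 + 8*b + z*(-10*b - 10) + 9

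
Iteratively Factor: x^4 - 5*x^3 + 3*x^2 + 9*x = (x - 3)*(x^3 - 2*x^2 - 3*x) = (x - 3)*(x + 1)*(x^2 - 3*x) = (x - 3)^2*(x + 1)*(x)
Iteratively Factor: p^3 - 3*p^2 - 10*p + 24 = (p - 2)*(p^2 - p - 12) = (p - 2)*(p + 3)*(p - 4)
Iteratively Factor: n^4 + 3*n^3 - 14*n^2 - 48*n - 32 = (n + 4)*(n^3 - n^2 - 10*n - 8) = (n - 4)*(n + 4)*(n^2 + 3*n + 2) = (n - 4)*(n + 2)*(n + 4)*(n + 1)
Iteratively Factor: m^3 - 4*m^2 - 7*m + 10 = (m - 1)*(m^2 - 3*m - 10) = (m - 5)*(m - 1)*(m + 2)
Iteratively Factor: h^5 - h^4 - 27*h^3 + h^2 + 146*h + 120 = (h + 4)*(h^4 - 5*h^3 - 7*h^2 + 29*h + 30) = (h - 5)*(h + 4)*(h^3 - 7*h - 6) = (h - 5)*(h + 2)*(h + 4)*(h^2 - 2*h - 3) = (h - 5)*(h - 3)*(h + 2)*(h + 4)*(h + 1)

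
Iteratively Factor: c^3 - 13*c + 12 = (c - 3)*(c^2 + 3*c - 4) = (c - 3)*(c - 1)*(c + 4)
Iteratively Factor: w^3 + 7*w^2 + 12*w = (w + 3)*(w^2 + 4*w) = (w + 3)*(w + 4)*(w)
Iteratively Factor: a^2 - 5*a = (a - 5)*(a)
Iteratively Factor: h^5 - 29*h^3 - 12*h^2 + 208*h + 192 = (h + 1)*(h^4 - h^3 - 28*h^2 + 16*h + 192) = (h + 1)*(h + 4)*(h^3 - 5*h^2 - 8*h + 48) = (h - 4)*(h + 1)*(h + 4)*(h^2 - h - 12) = (h - 4)*(h + 1)*(h + 3)*(h + 4)*(h - 4)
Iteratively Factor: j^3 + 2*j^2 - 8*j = (j)*(j^2 + 2*j - 8) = j*(j - 2)*(j + 4)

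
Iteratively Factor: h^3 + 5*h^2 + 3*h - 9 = (h - 1)*(h^2 + 6*h + 9) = (h - 1)*(h + 3)*(h + 3)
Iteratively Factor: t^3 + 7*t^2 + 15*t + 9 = (t + 3)*(t^2 + 4*t + 3) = (t + 1)*(t + 3)*(t + 3)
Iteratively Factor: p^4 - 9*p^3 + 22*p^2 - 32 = (p - 4)*(p^3 - 5*p^2 + 2*p + 8) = (p - 4)^2*(p^2 - p - 2) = (p - 4)^2*(p + 1)*(p - 2)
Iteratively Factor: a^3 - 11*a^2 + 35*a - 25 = (a - 5)*(a^2 - 6*a + 5) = (a - 5)^2*(a - 1)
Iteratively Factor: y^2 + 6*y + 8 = (y + 2)*(y + 4)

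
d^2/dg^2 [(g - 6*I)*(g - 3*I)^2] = 6*g - 24*I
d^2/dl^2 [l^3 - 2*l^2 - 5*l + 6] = 6*l - 4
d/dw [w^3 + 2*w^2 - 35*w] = 3*w^2 + 4*w - 35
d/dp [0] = 0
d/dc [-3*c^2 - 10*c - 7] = -6*c - 10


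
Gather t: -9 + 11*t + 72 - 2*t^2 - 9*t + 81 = -2*t^2 + 2*t + 144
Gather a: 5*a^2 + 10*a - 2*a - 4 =5*a^2 + 8*a - 4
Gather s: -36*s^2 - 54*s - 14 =-36*s^2 - 54*s - 14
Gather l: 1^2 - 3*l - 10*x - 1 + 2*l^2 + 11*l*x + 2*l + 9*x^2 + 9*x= 2*l^2 + l*(11*x - 1) + 9*x^2 - x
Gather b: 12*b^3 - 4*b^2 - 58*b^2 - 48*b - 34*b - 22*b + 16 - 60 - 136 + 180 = 12*b^3 - 62*b^2 - 104*b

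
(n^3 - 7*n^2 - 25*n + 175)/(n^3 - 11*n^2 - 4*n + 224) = (n^2 - 25)/(n^2 - 4*n - 32)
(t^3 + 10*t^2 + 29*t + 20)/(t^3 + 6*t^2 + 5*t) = (t + 4)/t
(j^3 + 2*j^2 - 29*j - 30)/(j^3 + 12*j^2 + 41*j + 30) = (j - 5)/(j + 5)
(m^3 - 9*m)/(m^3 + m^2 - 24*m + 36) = m*(m + 3)/(m^2 + 4*m - 12)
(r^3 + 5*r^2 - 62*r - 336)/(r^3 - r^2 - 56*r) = (r + 6)/r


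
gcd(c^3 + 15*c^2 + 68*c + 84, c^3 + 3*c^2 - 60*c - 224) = c + 7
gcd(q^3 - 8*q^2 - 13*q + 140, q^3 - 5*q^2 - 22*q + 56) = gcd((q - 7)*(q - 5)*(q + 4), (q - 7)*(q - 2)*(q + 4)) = q^2 - 3*q - 28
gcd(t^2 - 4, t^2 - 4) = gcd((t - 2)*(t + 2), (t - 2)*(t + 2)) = t^2 - 4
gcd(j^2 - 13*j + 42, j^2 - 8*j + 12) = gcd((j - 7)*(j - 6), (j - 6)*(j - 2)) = j - 6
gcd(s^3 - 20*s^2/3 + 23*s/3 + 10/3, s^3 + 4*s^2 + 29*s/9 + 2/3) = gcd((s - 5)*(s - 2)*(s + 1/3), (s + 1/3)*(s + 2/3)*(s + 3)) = s + 1/3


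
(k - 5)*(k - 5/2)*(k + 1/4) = k^3 - 29*k^2/4 + 85*k/8 + 25/8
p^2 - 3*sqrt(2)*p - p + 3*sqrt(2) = (p - 1)*(p - 3*sqrt(2))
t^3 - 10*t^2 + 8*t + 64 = (t - 8)*(t - 4)*(t + 2)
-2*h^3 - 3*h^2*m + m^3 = (-2*h + m)*(h + m)^2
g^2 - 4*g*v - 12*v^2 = (g - 6*v)*(g + 2*v)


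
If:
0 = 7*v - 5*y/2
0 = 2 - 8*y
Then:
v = 5/56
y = 1/4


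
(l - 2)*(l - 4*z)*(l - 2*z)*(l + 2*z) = l^4 - 4*l^3*z - 2*l^3 - 4*l^2*z^2 + 8*l^2*z + 16*l*z^3 + 8*l*z^2 - 32*z^3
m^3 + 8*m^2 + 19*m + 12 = (m + 1)*(m + 3)*(m + 4)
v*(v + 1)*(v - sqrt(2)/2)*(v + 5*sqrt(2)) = v^4 + v^3 + 9*sqrt(2)*v^3/2 - 5*v^2 + 9*sqrt(2)*v^2/2 - 5*v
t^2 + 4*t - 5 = (t - 1)*(t + 5)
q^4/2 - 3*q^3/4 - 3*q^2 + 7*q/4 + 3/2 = (q/2 + 1)*(q - 3)*(q - 1)*(q + 1/2)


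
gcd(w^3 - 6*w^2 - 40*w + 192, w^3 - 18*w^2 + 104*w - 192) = w^2 - 12*w + 32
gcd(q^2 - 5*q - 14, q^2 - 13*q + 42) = q - 7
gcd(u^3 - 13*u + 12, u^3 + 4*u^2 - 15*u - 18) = u - 3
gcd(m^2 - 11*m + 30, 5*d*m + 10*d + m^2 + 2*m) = 1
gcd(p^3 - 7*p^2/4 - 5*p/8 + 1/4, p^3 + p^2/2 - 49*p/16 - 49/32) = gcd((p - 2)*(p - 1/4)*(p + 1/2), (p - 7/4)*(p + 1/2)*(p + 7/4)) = p + 1/2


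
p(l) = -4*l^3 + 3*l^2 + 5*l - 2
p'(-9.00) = -1021.00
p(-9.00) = 3112.00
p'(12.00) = -1651.00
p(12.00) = -6422.00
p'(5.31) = -301.49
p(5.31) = -489.75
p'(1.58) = -15.48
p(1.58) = -2.39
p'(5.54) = -330.06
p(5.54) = -562.35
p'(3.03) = -86.99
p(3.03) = -70.58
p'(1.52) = -13.60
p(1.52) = -1.52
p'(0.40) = 5.48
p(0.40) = 0.22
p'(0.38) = 5.55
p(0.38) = 0.11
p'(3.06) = -89.00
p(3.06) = -73.22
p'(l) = -12*l^2 + 6*l + 5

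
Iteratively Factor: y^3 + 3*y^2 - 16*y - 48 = (y - 4)*(y^2 + 7*y + 12) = (y - 4)*(y + 3)*(y + 4)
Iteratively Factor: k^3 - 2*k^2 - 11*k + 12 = (k - 4)*(k^2 + 2*k - 3) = (k - 4)*(k - 1)*(k + 3)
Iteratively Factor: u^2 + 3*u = (u + 3)*(u)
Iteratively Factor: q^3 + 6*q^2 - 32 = (q - 2)*(q^2 + 8*q + 16) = (q - 2)*(q + 4)*(q + 4)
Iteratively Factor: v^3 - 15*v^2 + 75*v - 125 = (v - 5)*(v^2 - 10*v + 25) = (v - 5)^2*(v - 5)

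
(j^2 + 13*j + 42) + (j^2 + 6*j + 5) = 2*j^2 + 19*j + 47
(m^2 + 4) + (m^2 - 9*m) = 2*m^2 - 9*m + 4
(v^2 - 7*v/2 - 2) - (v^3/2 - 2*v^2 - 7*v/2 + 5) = -v^3/2 + 3*v^2 - 7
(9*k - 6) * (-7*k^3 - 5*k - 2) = -63*k^4 + 42*k^3 - 45*k^2 + 12*k + 12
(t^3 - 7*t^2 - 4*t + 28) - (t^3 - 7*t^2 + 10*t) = 28 - 14*t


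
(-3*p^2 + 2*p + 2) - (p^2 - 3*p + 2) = -4*p^2 + 5*p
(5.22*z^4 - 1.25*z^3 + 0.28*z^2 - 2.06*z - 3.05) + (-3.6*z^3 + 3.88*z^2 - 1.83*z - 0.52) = 5.22*z^4 - 4.85*z^3 + 4.16*z^2 - 3.89*z - 3.57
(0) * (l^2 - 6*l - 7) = 0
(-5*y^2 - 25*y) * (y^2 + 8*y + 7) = -5*y^4 - 65*y^3 - 235*y^2 - 175*y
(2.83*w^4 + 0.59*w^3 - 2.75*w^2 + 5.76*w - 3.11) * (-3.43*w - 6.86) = -9.7069*w^5 - 21.4375*w^4 + 5.3851*w^3 - 0.8918*w^2 - 28.8463*w + 21.3346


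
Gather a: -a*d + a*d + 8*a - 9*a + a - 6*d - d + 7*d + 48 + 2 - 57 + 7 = 0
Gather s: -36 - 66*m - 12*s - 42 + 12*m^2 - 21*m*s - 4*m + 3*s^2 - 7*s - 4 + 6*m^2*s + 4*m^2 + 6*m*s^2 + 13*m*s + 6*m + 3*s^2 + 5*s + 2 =16*m^2 - 64*m + s^2*(6*m + 6) + s*(6*m^2 - 8*m - 14) - 80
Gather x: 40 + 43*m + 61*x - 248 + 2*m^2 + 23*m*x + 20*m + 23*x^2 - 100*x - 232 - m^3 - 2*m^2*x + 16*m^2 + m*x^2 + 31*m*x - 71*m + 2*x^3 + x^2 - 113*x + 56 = -m^3 + 18*m^2 - 8*m + 2*x^3 + x^2*(m + 24) + x*(-2*m^2 + 54*m - 152) - 384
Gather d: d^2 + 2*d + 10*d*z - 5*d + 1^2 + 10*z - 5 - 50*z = d^2 + d*(10*z - 3) - 40*z - 4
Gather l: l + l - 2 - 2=2*l - 4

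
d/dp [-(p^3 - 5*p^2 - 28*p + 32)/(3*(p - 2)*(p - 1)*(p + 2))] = 4*(-p^2 - 14*p - 4)/(3*(p^4 - 8*p^2 + 16))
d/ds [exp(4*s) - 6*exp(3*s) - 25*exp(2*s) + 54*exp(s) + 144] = (4*exp(3*s) - 18*exp(2*s) - 50*exp(s) + 54)*exp(s)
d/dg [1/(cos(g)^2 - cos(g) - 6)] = (2*cos(g) - 1)*sin(g)/(sin(g)^2 + cos(g) + 5)^2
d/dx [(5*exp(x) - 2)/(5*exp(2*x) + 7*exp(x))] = (-25*exp(2*x) + 20*exp(x) + 14)*exp(-x)/(25*exp(2*x) + 70*exp(x) + 49)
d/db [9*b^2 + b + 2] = 18*b + 1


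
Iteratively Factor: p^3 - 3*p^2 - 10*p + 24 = (p - 2)*(p^2 - p - 12) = (p - 2)*(p + 3)*(p - 4)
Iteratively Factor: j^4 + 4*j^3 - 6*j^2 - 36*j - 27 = (j - 3)*(j^3 + 7*j^2 + 15*j + 9) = (j - 3)*(j + 3)*(j^2 + 4*j + 3) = (j - 3)*(j + 3)^2*(j + 1)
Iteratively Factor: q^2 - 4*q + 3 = (q - 1)*(q - 3)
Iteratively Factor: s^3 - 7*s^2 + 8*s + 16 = (s + 1)*(s^2 - 8*s + 16) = (s - 4)*(s + 1)*(s - 4)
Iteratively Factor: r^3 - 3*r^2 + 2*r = (r - 2)*(r^2 - r) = r*(r - 2)*(r - 1)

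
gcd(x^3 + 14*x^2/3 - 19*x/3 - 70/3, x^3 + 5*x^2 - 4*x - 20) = x^2 + 7*x + 10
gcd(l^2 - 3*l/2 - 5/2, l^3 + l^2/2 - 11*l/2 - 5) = l^2 - 3*l/2 - 5/2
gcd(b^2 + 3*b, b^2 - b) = b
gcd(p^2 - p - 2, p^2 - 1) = p + 1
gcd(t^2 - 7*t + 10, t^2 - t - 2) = t - 2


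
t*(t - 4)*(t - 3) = t^3 - 7*t^2 + 12*t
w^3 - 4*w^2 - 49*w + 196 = (w - 7)*(w - 4)*(w + 7)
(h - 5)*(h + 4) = h^2 - h - 20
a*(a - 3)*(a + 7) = a^3 + 4*a^2 - 21*a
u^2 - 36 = (u - 6)*(u + 6)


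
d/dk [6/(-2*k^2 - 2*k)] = 3*(2*k + 1)/(k^2*(k + 1)^2)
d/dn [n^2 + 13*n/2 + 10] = 2*n + 13/2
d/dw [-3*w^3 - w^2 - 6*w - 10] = -9*w^2 - 2*w - 6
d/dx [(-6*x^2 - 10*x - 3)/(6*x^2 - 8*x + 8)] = (27*x^2 - 15*x - 26)/(9*x^4 - 24*x^3 + 40*x^2 - 32*x + 16)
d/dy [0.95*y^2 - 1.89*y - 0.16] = 1.9*y - 1.89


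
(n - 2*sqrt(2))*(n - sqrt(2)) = n^2 - 3*sqrt(2)*n + 4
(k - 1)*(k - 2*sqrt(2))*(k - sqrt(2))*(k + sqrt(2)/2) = k^4 - 5*sqrt(2)*k^3/2 - k^3 + k^2 + 5*sqrt(2)*k^2/2 - k + 2*sqrt(2)*k - 2*sqrt(2)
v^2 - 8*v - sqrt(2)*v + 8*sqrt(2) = (v - 8)*(v - sqrt(2))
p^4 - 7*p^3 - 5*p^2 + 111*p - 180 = (p - 5)*(p - 3)^2*(p + 4)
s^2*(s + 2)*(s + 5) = s^4 + 7*s^3 + 10*s^2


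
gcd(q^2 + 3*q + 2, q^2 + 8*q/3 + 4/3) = q + 2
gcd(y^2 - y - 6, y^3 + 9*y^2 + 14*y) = y + 2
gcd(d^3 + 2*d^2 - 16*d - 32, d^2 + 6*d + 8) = d^2 + 6*d + 8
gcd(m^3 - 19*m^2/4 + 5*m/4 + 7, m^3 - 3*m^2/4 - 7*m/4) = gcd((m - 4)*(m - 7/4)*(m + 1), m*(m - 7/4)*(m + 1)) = m^2 - 3*m/4 - 7/4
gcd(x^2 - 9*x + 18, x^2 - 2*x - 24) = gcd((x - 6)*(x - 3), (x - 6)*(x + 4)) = x - 6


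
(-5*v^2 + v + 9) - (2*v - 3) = -5*v^2 - v + 12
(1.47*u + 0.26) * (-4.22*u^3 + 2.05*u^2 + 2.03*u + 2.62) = -6.2034*u^4 + 1.9163*u^3 + 3.5171*u^2 + 4.3792*u + 0.6812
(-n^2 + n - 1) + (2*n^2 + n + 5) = n^2 + 2*n + 4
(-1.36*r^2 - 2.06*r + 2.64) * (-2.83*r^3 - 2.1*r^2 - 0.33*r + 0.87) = 3.8488*r^5 + 8.6858*r^4 - 2.6964*r^3 - 6.0474*r^2 - 2.6634*r + 2.2968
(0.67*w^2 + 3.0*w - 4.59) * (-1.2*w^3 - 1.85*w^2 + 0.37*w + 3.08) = -0.804*w^5 - 4.8395*w^4 + 0.205899999999999*w^3 + 11.6651*w^2 + 7.5417*w - 14.1372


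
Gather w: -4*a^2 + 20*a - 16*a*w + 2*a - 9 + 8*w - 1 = -4*a^2 + 22*a + w*(8 - 16*a) - 10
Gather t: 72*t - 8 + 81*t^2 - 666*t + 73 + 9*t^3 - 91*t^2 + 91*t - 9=9*t^3 - 10*t^2 - 503*t + 56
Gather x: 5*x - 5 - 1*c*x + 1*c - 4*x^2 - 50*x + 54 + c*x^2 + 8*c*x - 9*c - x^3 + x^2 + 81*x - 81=-8*c - x^3 + x^2*(c - 3) + x*(7*c + 36) - 32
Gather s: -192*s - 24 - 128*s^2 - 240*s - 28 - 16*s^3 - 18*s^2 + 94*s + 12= -16*s^3 - 146*s^2 - 338*s - 40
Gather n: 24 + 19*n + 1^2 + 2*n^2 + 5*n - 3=2*n^2 + 24*n + 22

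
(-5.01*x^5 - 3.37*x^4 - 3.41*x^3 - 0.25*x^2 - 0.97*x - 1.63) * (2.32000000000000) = -11.6232*x^5 - 7.8184*x^4 - 7.9112*x^3 - 0.58*x^2 - 2.2504*x - 3.7816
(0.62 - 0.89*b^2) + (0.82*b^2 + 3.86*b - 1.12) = -0.0700000000000001*b^2 + 3.86*b - 0.5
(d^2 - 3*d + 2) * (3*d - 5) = 3*d^3 - 14*d^2 + 21*d - 10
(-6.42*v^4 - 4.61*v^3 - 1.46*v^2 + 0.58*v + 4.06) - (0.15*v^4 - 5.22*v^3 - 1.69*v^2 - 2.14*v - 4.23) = -6.57*v^4 + 0.609999999999999*v^3 + 0.23*v^2 + 2.72*v + 8.29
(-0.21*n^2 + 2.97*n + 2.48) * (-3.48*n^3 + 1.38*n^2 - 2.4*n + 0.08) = 0.7308*n^5 - 10.6254*n^4 - 4.0278*n^3 - 3.7224*n^2 - 5.7144*n + 0.1984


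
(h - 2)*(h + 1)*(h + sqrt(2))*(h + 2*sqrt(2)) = h^4 - h^3 + 3*sqrt(2)*h^3 - 3*sqrt(2)*h^2 + 2*h^2 - 6*sqrt(2)*h - 4*h - 8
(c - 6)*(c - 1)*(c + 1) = c^3 - 6*c^2 - c + 6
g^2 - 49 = (g - 7)*(g + 7)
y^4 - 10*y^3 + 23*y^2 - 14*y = y*(y - 7)*(y - 2)*(y - 1)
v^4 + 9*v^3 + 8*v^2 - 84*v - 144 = (v - 3)*(v + 2)*(v + 4)*(v + 6)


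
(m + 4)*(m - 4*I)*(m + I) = m^3 + 4*m^2 - 3*I*m^2 + 4*m - 12*I*m + 16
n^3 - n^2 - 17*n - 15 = (n - 5)*(n + 1)*(n + 3)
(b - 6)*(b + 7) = b^2 + b - 42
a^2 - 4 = (a - 2)*(a + 2)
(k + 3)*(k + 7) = k^2 + 10*k + 21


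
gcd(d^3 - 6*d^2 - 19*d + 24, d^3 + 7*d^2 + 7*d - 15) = d^2 + 2*d - 3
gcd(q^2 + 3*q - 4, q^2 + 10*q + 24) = q + 4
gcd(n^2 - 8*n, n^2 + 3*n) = n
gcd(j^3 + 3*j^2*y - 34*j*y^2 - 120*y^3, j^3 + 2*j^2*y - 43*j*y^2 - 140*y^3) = j^2 + 9*j*y + 20*y^2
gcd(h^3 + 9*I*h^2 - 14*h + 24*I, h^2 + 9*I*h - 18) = h + 6*I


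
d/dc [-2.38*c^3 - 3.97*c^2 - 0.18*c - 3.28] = -7.14*c^2 - 7.94*c - 0.18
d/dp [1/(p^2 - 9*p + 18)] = (9 - 2*p)/(p^2 - 9*p + 18)^2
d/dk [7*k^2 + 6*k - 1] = 14*k + 6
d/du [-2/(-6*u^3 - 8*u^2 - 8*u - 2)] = (-9*u^2 - 8*u - 4)/(3*u^3 + 4*u^2 + 4*u + 1)^2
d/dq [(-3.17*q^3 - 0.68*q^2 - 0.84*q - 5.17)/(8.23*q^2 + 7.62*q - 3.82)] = (-26.0891*q^4 - 48.3108*q^3 + 38.0598*q^2 + 90.2934*q + 42.6042)/(67.7329*q^4 + 125.4252*q^3 - 4.8128*q^2 - 58.2168*q + 14.5924)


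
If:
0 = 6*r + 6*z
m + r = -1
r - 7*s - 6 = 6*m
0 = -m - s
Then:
No Solution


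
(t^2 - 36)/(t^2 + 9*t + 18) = (t - 6)/(t + 3)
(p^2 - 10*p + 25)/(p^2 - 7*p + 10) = (p - 5)/(p - 2)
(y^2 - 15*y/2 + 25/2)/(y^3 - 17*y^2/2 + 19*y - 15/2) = (2*y - 5)/(2*y^2 - 7*y + 3)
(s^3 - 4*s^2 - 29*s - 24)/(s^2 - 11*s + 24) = (s^2 + 4*s + 3)/(s - 3)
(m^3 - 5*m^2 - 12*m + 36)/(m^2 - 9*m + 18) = (m^2 + m - 6)/(m - 3)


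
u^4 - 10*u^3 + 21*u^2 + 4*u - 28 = (u - 7)*(u - 2)^2*(u + 1)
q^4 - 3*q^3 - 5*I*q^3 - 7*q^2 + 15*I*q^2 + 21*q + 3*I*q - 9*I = (q - 3)*(q - 3*I)*(q - I)^2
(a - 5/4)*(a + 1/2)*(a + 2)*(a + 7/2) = a^4 + 19*a^3/4 + 9*a^2/4 - 139*a/16 - 35/8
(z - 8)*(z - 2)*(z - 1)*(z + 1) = z^4 - 10*z^3 + 15*z^2 + 10*z - 16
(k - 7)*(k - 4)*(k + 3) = k^3 - 8*k^2 - 5*k + 84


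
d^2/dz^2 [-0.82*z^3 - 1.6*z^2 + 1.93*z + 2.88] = -4.92*z - 3.2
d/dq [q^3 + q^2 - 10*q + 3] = 3*q^2 + 2*q - 10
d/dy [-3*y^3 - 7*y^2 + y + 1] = -9*y^2 - 14*y + 1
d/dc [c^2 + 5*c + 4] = 2*c + 5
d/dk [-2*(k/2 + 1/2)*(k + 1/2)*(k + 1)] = (-3*k - 2)*(k + 1)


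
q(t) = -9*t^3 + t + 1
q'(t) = 1 - 27*t^2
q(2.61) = -156.41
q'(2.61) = -182.93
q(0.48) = 0.48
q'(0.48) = -5.22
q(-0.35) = 1.04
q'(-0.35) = -2.31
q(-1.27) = 18.17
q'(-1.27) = -42.55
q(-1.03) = 9.80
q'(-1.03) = -27.64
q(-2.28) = 105.39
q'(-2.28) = -139.36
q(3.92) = -537.21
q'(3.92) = -413.89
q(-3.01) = 243.43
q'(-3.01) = -243.62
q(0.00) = 1.00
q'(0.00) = 1.00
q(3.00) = -239.00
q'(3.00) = -242.00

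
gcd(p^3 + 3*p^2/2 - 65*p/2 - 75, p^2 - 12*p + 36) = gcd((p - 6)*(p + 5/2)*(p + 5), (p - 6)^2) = p - 6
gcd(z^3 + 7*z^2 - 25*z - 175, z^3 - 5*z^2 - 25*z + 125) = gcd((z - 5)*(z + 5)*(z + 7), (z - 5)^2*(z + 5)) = z^2 - 25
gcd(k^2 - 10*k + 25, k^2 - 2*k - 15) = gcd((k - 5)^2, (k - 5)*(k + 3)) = k - 5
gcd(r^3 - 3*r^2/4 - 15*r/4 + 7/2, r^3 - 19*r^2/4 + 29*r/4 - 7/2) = r^2 - 11*r/4 + 7/4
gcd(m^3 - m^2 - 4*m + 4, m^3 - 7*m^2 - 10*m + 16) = m^2 + m - 2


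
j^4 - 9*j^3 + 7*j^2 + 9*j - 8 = (j - 8)*(j - 1)^2*(j + 1)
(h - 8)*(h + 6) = h^2 - 2*h - 48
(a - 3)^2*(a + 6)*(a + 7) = a^4 + 7*a^3 - 27*a^2 - 135*a + 378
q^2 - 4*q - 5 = (q - 5)*(q + 1)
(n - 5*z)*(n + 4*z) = n^2 - n*z - 20*z^2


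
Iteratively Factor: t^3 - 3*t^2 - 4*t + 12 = (t + 2)*(t^2 - 5*t + 6) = (t - 2)*(t + 2)*(t - 3)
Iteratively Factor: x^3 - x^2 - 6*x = (x - 3)*(x^2 + 2*x) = (x - 3)*(x + 2)*(x)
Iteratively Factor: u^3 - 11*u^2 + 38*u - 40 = (u - 2)*(u^2 - 9*u + 20) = (u - 5)*(u - 2)*(u - 4)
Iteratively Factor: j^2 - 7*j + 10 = (j - 5)*(j - 2)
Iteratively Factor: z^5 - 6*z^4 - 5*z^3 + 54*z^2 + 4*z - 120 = (z - 3)*(z^4 - 3*z^3 - 14*z^2 + 12*z + 40) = (z - 3)*(z + 2)*(z^3 - 5*z^2 - 4*z + 20) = (z - 3)*(z + 2)^2*(z^2 - 7*z + 10) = (z - 5)*(z - 3)*(z + 2)^2*(z - 2)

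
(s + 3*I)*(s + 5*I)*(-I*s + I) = -I*s^3 + 8*s^2 + I*s^2 - 8*s + 15*I*s - 15*I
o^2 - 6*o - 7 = (o - 7)*(o + 1)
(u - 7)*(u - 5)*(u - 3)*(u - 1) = u^4 - 16*u^3 + 86*u^2 - 176*u + 105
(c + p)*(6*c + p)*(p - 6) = 6*c^2*p - 36*c^2 + 7*c*p^2 - 42*c*p + p^3 - 6*p^2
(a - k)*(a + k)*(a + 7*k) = a^3 + 7*a^2*k - a*k^2 - 7*k^3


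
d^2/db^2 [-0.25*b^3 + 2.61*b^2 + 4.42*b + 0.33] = 5.22 - 1.5*b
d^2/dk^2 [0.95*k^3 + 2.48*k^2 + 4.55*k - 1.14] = 5.7*k + 4.96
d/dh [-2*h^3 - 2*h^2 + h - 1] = -6*h^2 - 4*h + 1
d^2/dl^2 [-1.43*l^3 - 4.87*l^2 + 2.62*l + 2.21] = -8.58*l - 9.74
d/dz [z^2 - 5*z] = 2*z - 5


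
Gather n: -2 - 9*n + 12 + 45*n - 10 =36*n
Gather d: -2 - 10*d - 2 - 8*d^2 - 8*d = -8*d^2 - 18*d - 4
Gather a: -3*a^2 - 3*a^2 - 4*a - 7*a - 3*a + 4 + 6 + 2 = -6*a^2 - 14*a + 12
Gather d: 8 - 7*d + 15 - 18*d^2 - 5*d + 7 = -18*d^2 - 12*d + 30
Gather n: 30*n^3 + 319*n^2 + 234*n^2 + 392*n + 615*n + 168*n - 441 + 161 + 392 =30*n^3 + 553*n^2 + 1175*n + 112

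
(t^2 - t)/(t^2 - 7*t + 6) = t/(t - 6)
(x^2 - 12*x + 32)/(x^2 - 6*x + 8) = (x - 8)/(x - 2)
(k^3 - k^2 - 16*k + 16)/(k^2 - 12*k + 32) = (k^2 + 3*k - 4)/(k - 8)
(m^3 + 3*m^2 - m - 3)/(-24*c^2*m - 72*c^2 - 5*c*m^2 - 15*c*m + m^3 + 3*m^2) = (1 - m^2)/(24*c^2 + 5*c*m - m^2)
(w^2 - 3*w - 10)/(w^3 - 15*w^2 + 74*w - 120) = (w + 2)/(w^2 - 10*w + 24)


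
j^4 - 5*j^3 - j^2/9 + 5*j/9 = j*(j - 5)*(j - 1/3)*(j + 1/3)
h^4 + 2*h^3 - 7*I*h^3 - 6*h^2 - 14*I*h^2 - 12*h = h*(h + 2)*(h - 6*I)*(h - I)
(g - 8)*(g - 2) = g^2 - 10*g + 16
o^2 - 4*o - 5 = (o - 5)*(o + 1)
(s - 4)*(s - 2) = s^2 - 6*s + 8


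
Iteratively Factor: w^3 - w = (w + 1)*(w^2 - w) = (w - 1)*(w + 1)*(w)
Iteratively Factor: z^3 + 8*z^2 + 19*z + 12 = (z + 3)*(z^2 + 5*z + 4) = (z + 3)*(z + 4)*(z + 1)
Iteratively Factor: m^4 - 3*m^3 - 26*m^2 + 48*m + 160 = (m - 5)*(m^3 + 2*m^2 - 16*m - 32) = (m - 5)*(m + 2)*(m^2 - 16) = (m - 5)*(m + 2)*(m + 4)*(m - 4)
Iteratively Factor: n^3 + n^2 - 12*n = (n)*(n^2 + n - 12) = n*(n - 3)*(n + 4)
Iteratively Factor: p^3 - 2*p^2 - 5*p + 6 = (p - 1)*(p^2 - p - 6) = (p - 3)*(p - 1)*(p + 2)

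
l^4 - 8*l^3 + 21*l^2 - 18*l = l*(l - 3)^2*(l - 2)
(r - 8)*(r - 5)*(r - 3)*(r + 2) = r^4 - 14*r^3 + 47*r^2 + 38*r - 240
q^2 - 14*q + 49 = (q - 7)^2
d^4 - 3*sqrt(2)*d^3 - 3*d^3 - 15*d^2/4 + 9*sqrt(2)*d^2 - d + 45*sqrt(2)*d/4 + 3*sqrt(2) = (d - 4)*(d + 1/2)^2*(d - 3*sqrt(2))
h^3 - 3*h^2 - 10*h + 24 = (h - 4)*(h - 2)*(h + 3)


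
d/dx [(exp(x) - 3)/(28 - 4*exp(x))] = exp(x)/(exp(x) - 7)^2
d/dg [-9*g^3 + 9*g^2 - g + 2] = -27*g^2 + 18*g - 1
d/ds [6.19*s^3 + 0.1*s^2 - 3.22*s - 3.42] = 18.57*s^2 + 0.2*s - 3.22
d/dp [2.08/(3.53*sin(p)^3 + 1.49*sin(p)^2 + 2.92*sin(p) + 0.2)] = (-6.1984*sin(p) + 11.0136*cos(2*p) - 17.0872)*cos(p)/(3.53*sin(p)^3 + 1.49*sin(p)^2 + 2.92*sin(p) + 0.2)^2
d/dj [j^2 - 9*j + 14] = 2*j - 9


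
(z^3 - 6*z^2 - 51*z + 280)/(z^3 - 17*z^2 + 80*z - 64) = (z^2 + 2*z - 35)/(z^2 - 9*z + 8)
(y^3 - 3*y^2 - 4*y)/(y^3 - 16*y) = (y + 1)/(y + 4)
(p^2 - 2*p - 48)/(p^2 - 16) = (p^2 - 2*p - 48)/(p^2 - 16)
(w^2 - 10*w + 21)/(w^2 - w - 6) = (w - 7)/(w + 2)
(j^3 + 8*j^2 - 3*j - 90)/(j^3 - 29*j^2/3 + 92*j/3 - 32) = 3*(j^2 + 11*j + 30)/(3*j^2 - 20*j + 32)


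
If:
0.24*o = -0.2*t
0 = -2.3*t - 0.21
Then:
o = 0.08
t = -0.09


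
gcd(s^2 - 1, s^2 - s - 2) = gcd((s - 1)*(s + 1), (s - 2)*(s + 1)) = s + 1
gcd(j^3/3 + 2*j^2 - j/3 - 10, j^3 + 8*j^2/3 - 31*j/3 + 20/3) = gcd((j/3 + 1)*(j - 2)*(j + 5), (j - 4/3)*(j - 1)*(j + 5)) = j + 5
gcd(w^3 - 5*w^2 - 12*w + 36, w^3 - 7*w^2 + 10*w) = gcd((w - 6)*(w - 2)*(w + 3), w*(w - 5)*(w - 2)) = w - 2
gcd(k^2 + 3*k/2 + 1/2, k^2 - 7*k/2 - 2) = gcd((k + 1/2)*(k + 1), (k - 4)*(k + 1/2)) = k + 1/2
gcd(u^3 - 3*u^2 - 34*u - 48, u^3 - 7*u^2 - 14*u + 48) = u^2 - 5*u - 24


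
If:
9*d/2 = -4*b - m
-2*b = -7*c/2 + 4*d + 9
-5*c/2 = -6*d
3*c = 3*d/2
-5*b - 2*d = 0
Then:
No Solution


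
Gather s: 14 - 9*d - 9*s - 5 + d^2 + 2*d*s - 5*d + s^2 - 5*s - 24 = d^2 - 14*d + s^2 + s*(2*d - 14) - 15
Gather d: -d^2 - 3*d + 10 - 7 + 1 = -d^2 - 3*d + 4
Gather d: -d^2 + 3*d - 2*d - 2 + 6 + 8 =-d^2 + d + 12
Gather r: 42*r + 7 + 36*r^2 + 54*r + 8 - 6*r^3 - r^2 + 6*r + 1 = -6*r^3 + 35*r^2 + 102*r + 16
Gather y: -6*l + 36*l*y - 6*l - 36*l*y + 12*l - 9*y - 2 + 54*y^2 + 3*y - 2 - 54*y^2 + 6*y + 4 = 0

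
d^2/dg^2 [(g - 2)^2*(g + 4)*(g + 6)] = 12*g^2 + 36*g - 24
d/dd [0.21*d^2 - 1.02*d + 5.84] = 0.42*d - 1.02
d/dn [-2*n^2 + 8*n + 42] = 8 - 4*n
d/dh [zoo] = 0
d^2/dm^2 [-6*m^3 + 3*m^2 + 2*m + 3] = 6 - 36*m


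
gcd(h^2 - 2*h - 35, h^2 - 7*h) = h - 7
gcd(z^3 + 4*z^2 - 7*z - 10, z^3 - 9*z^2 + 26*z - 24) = z - 2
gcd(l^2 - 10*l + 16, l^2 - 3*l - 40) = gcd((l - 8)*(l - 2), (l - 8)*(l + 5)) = l - 8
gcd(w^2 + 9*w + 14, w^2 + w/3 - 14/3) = 1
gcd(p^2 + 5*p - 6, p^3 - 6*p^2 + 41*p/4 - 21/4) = p - 1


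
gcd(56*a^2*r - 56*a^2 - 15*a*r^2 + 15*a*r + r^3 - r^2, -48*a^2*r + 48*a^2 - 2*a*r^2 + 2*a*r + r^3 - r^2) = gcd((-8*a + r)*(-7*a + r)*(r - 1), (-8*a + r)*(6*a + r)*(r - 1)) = -8*a*r + 8*a + r^2 - r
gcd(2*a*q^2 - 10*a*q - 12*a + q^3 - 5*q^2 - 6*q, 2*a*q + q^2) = 2*a + q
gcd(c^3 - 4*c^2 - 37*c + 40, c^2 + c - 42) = 1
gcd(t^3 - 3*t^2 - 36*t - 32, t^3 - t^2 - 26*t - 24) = t^2 + 5*t + 4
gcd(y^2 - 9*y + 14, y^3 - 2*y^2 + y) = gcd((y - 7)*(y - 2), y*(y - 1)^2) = 1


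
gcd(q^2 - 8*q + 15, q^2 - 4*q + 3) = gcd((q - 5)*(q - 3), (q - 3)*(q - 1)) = q - 3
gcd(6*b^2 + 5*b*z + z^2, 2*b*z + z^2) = 2*b + z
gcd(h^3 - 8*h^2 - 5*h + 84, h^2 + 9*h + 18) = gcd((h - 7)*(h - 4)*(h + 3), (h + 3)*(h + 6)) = h + 3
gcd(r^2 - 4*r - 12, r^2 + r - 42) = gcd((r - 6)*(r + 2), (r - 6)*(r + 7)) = r - 6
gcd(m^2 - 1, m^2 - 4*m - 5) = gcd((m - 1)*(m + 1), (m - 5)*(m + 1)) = m + 1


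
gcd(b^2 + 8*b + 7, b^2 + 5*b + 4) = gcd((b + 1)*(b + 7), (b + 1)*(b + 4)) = b + 1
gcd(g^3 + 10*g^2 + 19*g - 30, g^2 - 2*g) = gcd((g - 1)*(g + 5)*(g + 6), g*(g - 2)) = 1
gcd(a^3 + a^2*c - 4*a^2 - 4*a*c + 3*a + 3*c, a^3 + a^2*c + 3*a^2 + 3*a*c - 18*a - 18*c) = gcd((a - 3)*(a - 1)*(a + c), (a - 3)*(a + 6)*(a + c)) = a^2 + a*c - 3*a - 3*c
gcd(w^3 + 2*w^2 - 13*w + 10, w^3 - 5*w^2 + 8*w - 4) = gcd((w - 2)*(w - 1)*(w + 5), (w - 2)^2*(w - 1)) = w^2 - 3*w + 2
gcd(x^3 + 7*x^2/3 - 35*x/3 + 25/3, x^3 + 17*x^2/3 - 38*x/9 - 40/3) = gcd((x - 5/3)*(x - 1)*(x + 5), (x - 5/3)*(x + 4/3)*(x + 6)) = x - 5/3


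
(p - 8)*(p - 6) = p^2 - 14*p + 48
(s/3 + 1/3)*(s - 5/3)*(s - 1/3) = s^3/3 - s^2/3 - 13*s/27 + 5/27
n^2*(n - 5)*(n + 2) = n^4 - 3*n^3 - 10*n^2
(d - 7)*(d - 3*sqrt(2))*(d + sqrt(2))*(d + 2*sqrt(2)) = d^4 - 7*d^3 - 14*d^2 - 12*sqrt(2)*d + 98*d + 84*sqrt(2)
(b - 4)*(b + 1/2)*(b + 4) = b^3 + b^2/2 - 16*b - 8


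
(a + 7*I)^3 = a^3 + 21*I*a^2 - 147*a - 343*I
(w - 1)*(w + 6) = w^2 + 5*w - 6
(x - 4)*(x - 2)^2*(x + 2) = x^4 - 6*x^3 + 4*x^2 + 24*x - 32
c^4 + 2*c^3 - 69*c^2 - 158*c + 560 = (c - 8)*(c - 2)*(c + 5)*(c + 7)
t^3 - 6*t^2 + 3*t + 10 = (t - 5)*(t - 2)*(t + 1)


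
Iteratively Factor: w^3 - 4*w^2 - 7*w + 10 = (w + 2)*(w^2 - 6*w + 5) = (w - 5)*(w + 2)*(w - 1)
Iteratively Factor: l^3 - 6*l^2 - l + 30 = (l + 2)*(l^2 - 8*l + 15) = (l - 5)*(l + 2)*(l - 3)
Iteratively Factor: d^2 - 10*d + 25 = (d - 5)*(d - 5)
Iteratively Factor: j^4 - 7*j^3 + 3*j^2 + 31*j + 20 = (j + 1)*(j^3 - 8*j^2 + 11*j + 20) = (j + 1)^2*(j^2 - 9*j + 20) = (j - 4)*(j + 1)^2*(j - 5)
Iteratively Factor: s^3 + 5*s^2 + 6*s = (s)*(s^2 + 5*s + 6) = s*(s + 3)*(s + 2)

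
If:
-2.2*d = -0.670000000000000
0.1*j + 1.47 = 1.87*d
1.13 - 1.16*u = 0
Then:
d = 0.30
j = -9.00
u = 0.97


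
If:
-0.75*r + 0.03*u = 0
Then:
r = 0.04*u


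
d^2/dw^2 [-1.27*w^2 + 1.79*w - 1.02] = -2.54000000000000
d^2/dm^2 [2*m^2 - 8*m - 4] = 4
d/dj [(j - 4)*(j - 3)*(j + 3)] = 3*j^2 - 8*j - 9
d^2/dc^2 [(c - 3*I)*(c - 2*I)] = 2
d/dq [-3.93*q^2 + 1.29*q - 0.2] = 1.29 - 7.86*q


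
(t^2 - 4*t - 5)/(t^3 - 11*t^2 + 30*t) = (t + 1)/(t*(t - 6))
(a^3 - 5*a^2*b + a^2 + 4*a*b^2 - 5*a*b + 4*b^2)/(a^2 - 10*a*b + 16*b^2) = (a^3 - 5*a^2*b + a^2 + 4*a*b^2 - 5*a*b + 4*b^2)/(a^2 - 10*a*b + 16*b^2)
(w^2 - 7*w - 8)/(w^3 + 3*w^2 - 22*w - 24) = (w - 8)/(w^2 + 2*w - 24)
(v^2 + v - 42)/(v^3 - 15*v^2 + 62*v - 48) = (v + 7)/(v^2 - 9*v + 8)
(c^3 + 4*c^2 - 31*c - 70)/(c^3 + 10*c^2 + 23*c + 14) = (c - 5)/(c + 1)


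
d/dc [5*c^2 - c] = 10*c - 1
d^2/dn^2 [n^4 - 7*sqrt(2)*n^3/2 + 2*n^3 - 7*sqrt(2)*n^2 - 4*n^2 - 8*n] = 12*n^2 - 21*sqrt(2)*n + 12*n - 14*sqrt(2) - 8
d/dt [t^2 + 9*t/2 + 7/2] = 2*t + 9/2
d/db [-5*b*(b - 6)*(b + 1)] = -15*b^2 + 50*b + 30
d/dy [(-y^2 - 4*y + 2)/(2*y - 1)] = 2*y*(1 - y)/(4*y^2 - 4*y + 1)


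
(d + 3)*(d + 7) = d^2 + 10*d + 21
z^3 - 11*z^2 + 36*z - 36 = (z - 6)*(z - 3)*(z - 2)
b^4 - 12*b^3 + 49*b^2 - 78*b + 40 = (b - 5)*(b - 4)*(b - 2)*(b - 1)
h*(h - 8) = h^2 - 8*h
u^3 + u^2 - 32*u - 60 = (u - 6)*(u + 2)*(u + 5)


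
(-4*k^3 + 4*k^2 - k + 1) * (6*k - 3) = -24*k^4 + 36*k^3 - 18*k^2 + 9*k - 3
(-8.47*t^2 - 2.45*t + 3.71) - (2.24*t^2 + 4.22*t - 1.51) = -10.71*t^2 - 6.67*t + 5.22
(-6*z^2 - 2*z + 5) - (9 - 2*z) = -6*z^2 - 4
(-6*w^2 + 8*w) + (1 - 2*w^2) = -8*w^2 + 8*w + 1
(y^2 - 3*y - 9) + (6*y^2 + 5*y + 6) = 7*y^2 + 2*y - 3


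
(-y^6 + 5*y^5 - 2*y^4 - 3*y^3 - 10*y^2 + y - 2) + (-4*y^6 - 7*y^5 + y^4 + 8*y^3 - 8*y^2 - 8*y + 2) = -5*y^6 - 2*y^5 - y^4 + 5*y^3 - 18*y^2 - 7*y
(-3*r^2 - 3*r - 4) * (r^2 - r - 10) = -3*r^4 + 29*r^2 + 34*r + 40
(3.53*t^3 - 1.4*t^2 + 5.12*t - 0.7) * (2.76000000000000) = 9.7428*t^3 - 3.864*t^2 + 14.1312*t - 1.932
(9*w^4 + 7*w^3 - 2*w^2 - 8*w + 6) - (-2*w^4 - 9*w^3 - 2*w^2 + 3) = 11*w^4 + 16*w^3 - 8*w + 3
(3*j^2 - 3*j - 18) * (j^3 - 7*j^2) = 3*j^5 - 24*j^4 + 3*j^3 + 126*j^2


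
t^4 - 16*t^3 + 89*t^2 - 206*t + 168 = (t - 7)*(t - 4)*(t - 3)*(t - 2)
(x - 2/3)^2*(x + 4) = x^3 + 8*x^2/3 - 44*x/9 + 16/9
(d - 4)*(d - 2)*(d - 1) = d^3 - 7*d^2 + 14*d - 8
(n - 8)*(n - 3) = n^2 - 11*n + 24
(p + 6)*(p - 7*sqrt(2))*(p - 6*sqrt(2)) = p^3 - 13*sqrt(2)*p^2 + 6*p^2 - 78*sqrt(2)*p + 84*p + 504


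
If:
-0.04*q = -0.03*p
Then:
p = 1.33333333333333*q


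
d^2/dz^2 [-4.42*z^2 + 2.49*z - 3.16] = -8.84000000000000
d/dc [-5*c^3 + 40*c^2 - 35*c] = -15*c^2 + 80*c - 35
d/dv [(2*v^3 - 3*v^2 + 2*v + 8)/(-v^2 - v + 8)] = (-2*v^4 - 4*v^3 + 53*v^2 - 32*v + 24)/(v^4 + 2*v^3 - 15*v^2 - 16*v + 64)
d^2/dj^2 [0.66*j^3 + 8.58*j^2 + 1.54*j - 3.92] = 3.96*j + 17.16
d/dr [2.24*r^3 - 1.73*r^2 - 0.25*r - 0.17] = 6.72*r^2 - 3.46*r - 0.25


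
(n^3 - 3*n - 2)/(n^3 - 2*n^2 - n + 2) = (n + 1)/(n - 1)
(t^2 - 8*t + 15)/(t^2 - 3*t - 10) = (t - 3)/(t + 2)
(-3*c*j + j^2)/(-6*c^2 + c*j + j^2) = j*(-3*c + j)/(-6*c^2 + c*j + j^2)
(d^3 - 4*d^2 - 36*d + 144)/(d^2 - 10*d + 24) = d + 6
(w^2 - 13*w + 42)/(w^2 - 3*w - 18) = (w - 7)/(w + 3)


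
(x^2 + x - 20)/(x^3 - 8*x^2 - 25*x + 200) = (x - 4)/(x^2 - 13*x + 40)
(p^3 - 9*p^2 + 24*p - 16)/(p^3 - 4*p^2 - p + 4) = (p - 4)/(p + 1)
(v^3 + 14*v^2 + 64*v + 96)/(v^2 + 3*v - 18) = (v^2 + 8*v + 16)/(v - 3)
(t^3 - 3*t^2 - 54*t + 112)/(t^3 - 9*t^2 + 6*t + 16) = (t + 7)/(t + 1)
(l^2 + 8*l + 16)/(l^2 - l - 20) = (l + 4)/(l - 5)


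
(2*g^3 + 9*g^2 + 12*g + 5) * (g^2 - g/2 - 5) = 2*g^5 + 8*g^4 - 5*g^3/2 - 46*g^2 - 125*g/2 - 25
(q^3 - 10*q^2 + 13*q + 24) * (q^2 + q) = q^5 - 9*q^4 + 3*q^3 + 37*q^2 + 24*q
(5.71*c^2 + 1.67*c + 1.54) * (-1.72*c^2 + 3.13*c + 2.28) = -9.8212*c^4 + 14.9999*c^3 + 15.5971*c^2 + 8.6278*c + 3.5112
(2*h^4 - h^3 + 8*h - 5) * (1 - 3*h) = -6*h^5 + 5*h^4 - h^3 - 24*h^2 + 23*h - 5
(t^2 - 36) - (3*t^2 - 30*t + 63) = -2*t^2 + 30*t - 99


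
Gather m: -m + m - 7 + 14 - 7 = 0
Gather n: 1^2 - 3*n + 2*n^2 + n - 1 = 2*n^2 - 2*n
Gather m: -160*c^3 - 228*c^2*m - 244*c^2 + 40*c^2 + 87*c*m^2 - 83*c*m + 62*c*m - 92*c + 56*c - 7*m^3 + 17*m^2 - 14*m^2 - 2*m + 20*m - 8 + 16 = -160*c^3 - 204*c^2 - 36*c - 7*m^3 + m^2*(87*c + 3) + m*(-228*c^2 - 21*c + 18) + 8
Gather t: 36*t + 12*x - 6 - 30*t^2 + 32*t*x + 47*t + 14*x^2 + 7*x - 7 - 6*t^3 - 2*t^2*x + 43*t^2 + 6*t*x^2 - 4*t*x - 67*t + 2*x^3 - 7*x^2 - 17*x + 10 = -6*t^3 + t^2*(13 - 2*x) + t*(6*x^2 + 28*x + 16) + 2*x^3 + 7*x^2 + 2*x - 3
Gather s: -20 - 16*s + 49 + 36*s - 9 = 20*s + 20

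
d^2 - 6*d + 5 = (d - 5)*(d - 1)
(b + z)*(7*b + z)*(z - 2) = 7*b^2*z - 14*b^2 + 8*b*z^2 - 16*b*z + z^3 - 2*z^2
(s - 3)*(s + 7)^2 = s^3 + 11*s^2 + 7*s - 147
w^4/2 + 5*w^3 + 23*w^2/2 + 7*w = w*(w/2 + 1)*(w + 1)*(w + 7)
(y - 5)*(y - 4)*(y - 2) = y^3 - 11*y^2 + 38*y - 40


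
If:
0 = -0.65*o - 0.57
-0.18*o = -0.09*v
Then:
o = -0.88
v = -1.75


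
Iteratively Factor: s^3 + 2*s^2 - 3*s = (s)*(s^2 + 2*s - 3) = s*(s + 3)*(s - 1)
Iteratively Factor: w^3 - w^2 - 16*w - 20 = (w - 5)*(w^2 + 4*w + 4) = (w - 5)*(w + 2)*(w + 2)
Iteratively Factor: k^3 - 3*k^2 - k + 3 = (k - 3)*(k^2 - 1) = (k - 3)*(k - 1)*(k + 1)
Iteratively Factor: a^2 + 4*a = (a)*(a + 4)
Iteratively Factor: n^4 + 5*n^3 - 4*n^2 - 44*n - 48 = (n + 2)*(n^3 + 3*n^2 - 10*n - 24) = (n + 2)*(n + 4)*(n^2 - n - 6) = (n - 3)*(n + 2)*(n + 4)*(n + 2)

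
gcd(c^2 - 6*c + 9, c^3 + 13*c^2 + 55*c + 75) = 1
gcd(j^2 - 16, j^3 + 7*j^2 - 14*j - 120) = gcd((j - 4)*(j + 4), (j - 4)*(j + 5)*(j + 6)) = j - 4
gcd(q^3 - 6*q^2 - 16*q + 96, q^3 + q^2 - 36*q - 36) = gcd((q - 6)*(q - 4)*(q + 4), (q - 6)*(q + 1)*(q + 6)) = q - 6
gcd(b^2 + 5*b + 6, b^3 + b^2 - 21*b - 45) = b + 3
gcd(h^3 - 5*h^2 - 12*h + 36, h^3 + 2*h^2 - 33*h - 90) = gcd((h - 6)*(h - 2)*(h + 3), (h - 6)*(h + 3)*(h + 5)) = h^2 - 3*h - 18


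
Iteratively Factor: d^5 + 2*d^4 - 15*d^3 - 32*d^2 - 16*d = (d + 1)*(d^4 + d^3 - 16*d^2 - 16*d) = (d + 1)^2*(d^3 - 16*d) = d*(d + 1)^2*(d^2 - 16) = d*(d - 4)*(d + 1)^2*(d + 4)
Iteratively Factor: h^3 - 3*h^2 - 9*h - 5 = (h + 1)*(h^2 - 4*h - 5) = (h + 1)^2*(h - 5)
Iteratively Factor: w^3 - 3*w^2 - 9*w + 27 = (w - 3)*(w^2 - 9) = (w - 3)^2*(w + 3)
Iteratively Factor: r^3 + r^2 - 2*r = (r)*(r^2 + r - 2) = r*(r - 1)*(r + 2)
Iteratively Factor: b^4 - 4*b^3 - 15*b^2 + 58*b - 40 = (b - 1)*(b^3 - 3*b^2 - 18*b + 40) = (b - 2)*(b - 1)*(b^2 - b - 20) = (b - 2)*(b - 1)*(b + 4)*(b - 5)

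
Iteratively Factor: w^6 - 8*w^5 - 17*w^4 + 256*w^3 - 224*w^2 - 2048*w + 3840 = (w - 4)*(w^5 - 4*w^4 - 33*w^3 + 124*w^2 + 272*w - 960) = (w - 4)^2*(w^4 - 33*w^2 - 8*w + 240) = (w - 4)^2*(w + 4)*(w^3 - 4*w^2 - 17*w + 60) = (w - 4)^2*(w - 3)*(w + 4)*(w^2 - w - 20) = (w - 5)*(w - 4)^2*(w - 3)*(w + 4)*(w + 4)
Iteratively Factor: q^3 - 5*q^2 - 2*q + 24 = (q - 3)*(q^2 - 2*q - 8) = (q - 3)*(q + 2)*(q - 4)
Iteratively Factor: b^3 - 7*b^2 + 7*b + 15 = (b - 5)*(b^2 - 2*b - 3) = (b - 5)*(b + 1)*(b - 3)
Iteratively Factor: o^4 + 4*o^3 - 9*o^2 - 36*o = (o + 4)*(o^3 - 9*o) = (o - 3)*(o + 4)*(o^2 + 3*o) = (o - 3)*(o + 3)*(o + 4)*(o)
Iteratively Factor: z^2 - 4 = (z + 2)*(z - 2)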